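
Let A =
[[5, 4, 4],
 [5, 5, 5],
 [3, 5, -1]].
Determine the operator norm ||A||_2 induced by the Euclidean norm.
||A||_2 ≈ 12.2694 (= sqrt(largest eigenvalue of A^T A))

||A||_2 = sigma_max(A) = sqrt(lambda_max(A^T A)). Form the symmetric matrix M = A^T A =
[[59, 60, 42],
 [60, 66, 36],
 [42, 36, 42]].
Its characteristic polynomial (trace, sum of principal 2x2 minors, determinant of M give the coefficients) is
  p(λ) = det(λ I - M) = λ^3 - 167λ^2 + 2484λ - 900.
No integer candidate from the rational root theorem (±divisors of 900) is a root, so the roots are irrational. The cubic discriminant is Δ = 100706082768 > 0, so there are three distinct real roots. p(0) = -900 and p(1) = 1418 have opposite signs, so a root lies in (0, 1); Newton's method refines it to λ ≈ 0.3716. p(16) = 188 and p(17) = -2022 have opposite signs, so a root lies in (16, 17); Newton's method refines it to λ ≈ 16.0894. p(150) = -10800 and p(151) = 9368 have opposite signs, so a root lies in (150, 151); Newton's method refines it to λ ≈ 150.539. Check (Vieta): the three roots sum to 167, matching tr M = 167.
So the eigenvalues of A^T A are ≈ 0.3716, 16.0894, 150.539 (all ≥ 0, as they must be for A^T A). The largest is λ_max ≈ 150.539, hence ||A||_2 = sqrt(λ_max) ≈ 12.2694.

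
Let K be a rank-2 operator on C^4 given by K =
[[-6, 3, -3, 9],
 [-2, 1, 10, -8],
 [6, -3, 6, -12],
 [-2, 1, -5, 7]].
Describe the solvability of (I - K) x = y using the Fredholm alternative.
(I - K) is invertible (det(I - K) = -16 ≠ 0), so for every y in C^4 the equation (I - K) x = y has a unique solution.

K has rank 2 and factors as K = U V^T = u1 v1^T + u2 v2^T with u1 = (2, -3, -3, 2), v1 = (0, 0, -3, 3), u2 = (-3, -1, 3, -1), v2 = (2, -1, -1, -1) (multiplying out reproduces the displayed K). The nonzero eigenvalues of U V^T coincide with those of the 2 x 2 matrix G = V^T U = [[v1·u1, v1·u2], [v2·u1, v2·u2]] = [[15, -12], [8, -7]], and by the Sylvester determinant identity det(I_4 - U V^T) = det(I_2 - V^T U) = det([[-14, 12], [-8, 8]]) = (-14)(8) - (12)(-8) = -16. (Direct check: I - K =
[[7, -3, 3, -9],
 [2, 0, -10, 8],
 [-6, 3, -5, 12],
 [2, -1, 5, -6]]
has determinant -16.) The finite-dimensional Fredholm alternative says: either (I - K) is invertible, or ker(I - K) ≠ {0} and then range(I - K) = ker((I - K)^*)^⊥, with dim ker(I - K) = dim ker((I - K)^*). Since det(I - K) ≠ 0, 1 is not an eigenvalue of K and ker(I - K) = {0}, so we are in the first case: for every y there is a unique x = (I - K)^(-1) y. (Explicitly, by the Woodbury identity, (I - U V^T)^(-1) = I + U (I_2 - G)^(-1) V^T.)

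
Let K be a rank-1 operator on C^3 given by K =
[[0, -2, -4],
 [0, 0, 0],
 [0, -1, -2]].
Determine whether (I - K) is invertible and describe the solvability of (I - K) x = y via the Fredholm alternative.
(I - K) is invertible (det(I - K) = 3 ≠ 0), so for every y in C^3 the equation (I - K) x = y has a unique solution.

K has rank 1, so it is an outer product K = u v^T: every row of K is a multiple of one row vector. Reading off the entries, u = (2, 0, 1) and v = (0, -1, -2) (row i of K equals u_i·v^T). A rank-one matrix u v^T satisfies K u = u (v·u) and kills the (2)-dimensional subspace v^⊥, so its characteristic polynomial is lambda^2 (lambda - v·u) with v·u = tr K = -2. Hence the eigenvalues of I - K are 1 (multiplicity 2) and 1 - (-2) = 3, so det(I - K) = 3. (Direct check: I - K =
[[1, 2, 4],
 [0, 1, 0],
 [0, 1, 3]]
has determinant 3.) The finite-dimensional Fredholm alternative says: either (I - K) is invertible, or ker(I - K) ≠ {0} and then range(I - K) = ker((I - K)^*)^⊥, with dim ker(I - K) = dim ker((I - K)^*). Since det(I - K) ≠ 0, 1 is not an eigenvalue of K and ker(I - K) = {0}, so we are in the first case: for every y there is a unique x = (I - K)^(-1) y. Explicitly, by the Sherman–Morrison formula, (I - u v^T)^(-1) = I + u v^T/(1 - v·u), i.e. (I - K)^(-1) = I + K/(3).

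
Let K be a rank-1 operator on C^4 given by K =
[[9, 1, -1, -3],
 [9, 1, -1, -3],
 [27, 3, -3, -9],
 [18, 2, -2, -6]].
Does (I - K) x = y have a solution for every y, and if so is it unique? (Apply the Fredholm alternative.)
(I - K) is singular (det(I - K) = 0, i.e. 1 ∈ sigma(K)). (I - K) x = y is solvable iff y ⊥ ker((I - K)^*) = span{(9, 1, -1, -3)}, i.e. iff 9y_1 + y_2 - y_3 - 3y_4 = 0. When solvable, the solutions are x = y + c·(1, 1, 3, 2), c arbitrary (ker(I - K) = span{(1, 1, 3, 2)}, dimension 1).

K has rank 1, so it is an outer product K = u v^T: every row of K is a multiple of one row vector. Reading off the entries, u = (1, 1, 3, 2) and v = (9, 1, -1, -3) (row i of K equals u_i·v^T). A rank-one matrix u v^T satisfies K u = u (v·u) and kills the (3)-dimensional subspace v^⊥, so its characteristic polynomial is lambda^3 (lambda - v·u) with v·u = tr K = 1. Hence the eigenvalues of I - K are 1 (multiplicity 3) and 1 - (1) = 0, so det(I - K) = 0. (Direct check: I - K =
[[-8, -1, 1, 3],
 [-9, 0, 1, 3],
 [-27, -3, 4, 9],
 [-18, -2, 2, 7]]
has determinant 0.) So 1 is an eigenvalue of K and (I - K) is not invertible. The finite-dimensional Fredholm alternative says: either (I - K) is invertible, or ker(I - K) ≠ {0} and then range(I - K) = ker((I - K)^*)^⊥, with dim ker(I - K) = dim ker((I - K)^*). We are in the second case, so we need both kernels. Kernel of I - K: (I - K) u = u - u (v·u) = u - u = 0, so ker(I - K) = span{u} = span{(1, 1, 3, 2)} (it is exactly 1-dimensional because rank(I - K) = 3). Kernel of the adjoint: K is real, so (I - K)^* = I - K^T = I - v u^T, and (I - v u^T) v = v - v (u·v) = 0; hence ker((I - K)^*) = span{v} = span{(9, 1, -1, -3)}. Therefore (I - K) x = y is solvable iff <y, v> = 0, i.e. iff 9y_1 + y_2 - y_3 - 3y_4 = 0. When this holds, K y = u (v·y) = 0, so (I - K) y = y and x = y is a particular solution; the full solution set is the line x = y + c·u = y + c·(1, 1, 3, 2), c ∈ C.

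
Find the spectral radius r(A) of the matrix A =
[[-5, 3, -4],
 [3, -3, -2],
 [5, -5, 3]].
r(A) ≈ 5.1104

The eigenvalues of A are the roots of its characteristic polynomial. With M = A (coefficients from the trace, the sum of principal 2x2 minors, and det A):
  p(λ) = det(λ I - M) = λ^3 + 5λ^2 - 8λ - 38.
No integer candidate from the rational root theorem (±divisors of 38) is a root, so the roots are irrational. The cubic discriminant is Δ = 11020 > 0, so there are three distinct real roots. p(-6) = -26 and p(-5) = 2 have opposite signs, so a root lies in (-6, -5); Newton's method refines it to λ ≈ -5.1104. p(-3) = 4 and p(-2) = -10 have opposite signs, so a root lies in (-3, -2); Newton's method refines it to λ ≈ -2.6722. p(2) = -26 and p(3) = 10 have opposite signs, so a root lies in (2, 3); Newton's method refines it to λ ≈ 2.7826. Check (Vieta): the three roots sum to -5, matching tr M = -5.
Thus the eigenvalues (to 4 decimals) are -5.1104 (modulus 5.1104); -2.6722 (modulus 2.6722); 2.7826 (modulus 2.7826). The spectral radius is the largest modulus: r(A) ≈ 5.1104. (Cross-check: r(A) ≤ ||A||_2 ≈ 10.7428; equality holds whenever A is normal, though it can also hold for some non-normal A.)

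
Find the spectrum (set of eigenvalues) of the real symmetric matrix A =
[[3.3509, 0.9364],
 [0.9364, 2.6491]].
sigma(A) ≈ {2, 4}

A is real symmetric, so its spectrum consists of real eigenvalues. Expanding the characteristic polynomial of the displayed matrix gives
  det(λ I - A) = p(λ) = λ^2 + (-6)λ + (8).
Solving p(λ) = 0 yields eigenvalues ≈ 2, 4. (A is shown rounded to 4 decimals, so these recover the underlying integer eigenvalues to within that precision.)
Verification: the trace of A = 6 equals the sum of eigenvalues 6, and det(A) ≈ 8.0000 matches the eigenvalue product 8.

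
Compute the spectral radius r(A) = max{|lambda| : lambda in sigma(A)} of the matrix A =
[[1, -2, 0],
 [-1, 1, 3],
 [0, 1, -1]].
r(A) ≈ 2.8558

The eigenvalues of A are the roots of its characteristic polynomial. With M = A (coefficients from the trace, the sum of principal 2x2 minors, and det A):
  p(λ) = det(λ I - M) = λ^3 - λ^2 - 6λ + 2.
No integer candidate from the rational root theorem (±divisors of 2) is a root, so the roots are irrational. The cubic discriminant is Δ = 1016 > 0, so there are three distinct real roots. p(-3) = -16 and p(-2) = 2 have opposite signs, so a root lies in (-3, -2); Newton's method refines it to λ ≈ -2.1774. p(0) = 2 and p(1) = -4 have opposite signs, so a root lies in (0, 1); Newton's method refines it to λ ≈ 0.3216. p(2) = -6 and p(3) = 2 have opposite signs, so a root lies in (2, 3); Newton's method refines it to λ ≈ 2.8558. Check (Vieta): the three roots sum to 1, matching tr M = 1.
Thus the eigenvalues (to 4 decimals) are -2.1774 (modulus 2.1774); 0.3216 (modulus 0.3216); 2.8558 (modulus 2.8558). The spectral radius is the largest modulus: r(A) ≈ 2.8558. (Cross-check: r(A) ≤ ||A||_2 ≈ 3.5164; equality holds whenever A is normal, though it can also hold for some non-normal A.)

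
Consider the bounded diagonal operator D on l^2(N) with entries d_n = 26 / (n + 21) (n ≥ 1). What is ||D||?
||D|| = 13/11 (attained at n = 1)

For D diagonal, ||D|| = sup_n |d_n| = sup_n 26/(n + 21). This is positive and strictly decreasing in n, so the supremum is attained at n = 1: d_1 = 26/(1 + 21) = 13/11. Hence ||D|| = 13/11.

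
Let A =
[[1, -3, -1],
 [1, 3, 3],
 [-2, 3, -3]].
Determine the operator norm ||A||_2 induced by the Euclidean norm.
||A||_2 ≈ 5.3572 (= sqrt(largest eigenvalue of A^T A))

||A||_2 = sigma_max(A) = sqrt(lambda_max(A^T A)). Form the symmetric matrix M = A^T A =
[[6, -6, 8],
 [-6, 27, 3],
 [8, 3, 19]].
Its characteristic polynomial (trace, sum of principal 2x2 minors, determinant of M give the coefficients) is
  p(λ) = det(λ I - M) = λ^3 - 52λ^2 + 680λ - 324.
No integer candidate from the rational root theorem (±divisors of 324) is a root, so the roots are irrational. The cubic discriminant is Δ = 13758800 > 0, so there are three distinct real roots. p(0) = -324 and p(1) = 305 have opposite signs, so a root lies in (0, 1); Newton's method refines it to λ ≈ 0.495. p(22) = 116 and p(23) = -25 have opposite signs, so a root lies in (22, 23); Newton's method refines it to λ ≈ 22.8051. p(28) = -100 and p(29) = 53 have opposite signs, so a root lies in (28, 29); Newton's method refines it to λ ≈ 28.6999. Check (Vieta): the three roots sum to 52, matching tr M = 52.
So the eigenvalues of A^T A are ≈ 0.495, 22.8051, 28.6999 (all ≥ 0, as they must be for A^T A). The largest is λ_max ≈ 28.6999, hence ||A||_2 = sqrt(λ_max) ≈ 5.3572.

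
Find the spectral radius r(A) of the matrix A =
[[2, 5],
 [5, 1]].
r(A) = (3 + sqrt(101))/2 ≈ 6.5249

The eigenvalues of A are the roots of its characteristic polynomial. With M = A (coefficients from the trace and determinant):
  p(λ) = det(λ I - M) = λ^2 - 3λ - 23.
For λ^2 - 3λ - 23 the discriminant is 101. It is nonnegative but not a perfect square, so the roots are real and irrational: λ = (3 ± sqrt(101))/2 ≈ 6.5249, -3.5249.
Thus the eigenvalues (to 4 decimals) are 6.5249 (modulus 6.5249); -3.5249 (modulus 3.5249). The spectral radius is the largest modulus: r(A) = (3 + sqrt(101))/2 ≈ 6.5249. (Cross-check: r(A) ≤ ||A||_2 ≈ 6.5249; equality holds whenever A is normal, though it can also hold for some non-normal A.)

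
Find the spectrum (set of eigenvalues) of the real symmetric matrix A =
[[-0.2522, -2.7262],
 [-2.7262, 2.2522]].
sigma(A) ≈ {-2, 4}

A is real symmetric, so its spectrum consists of real eigenvalues. Expanding the characteristic polynomial of the displayed matrix gives
  det(λ I - A) = p(λ) = λ^2 + (-2)λ + (-8).
Solving p(λ) = 0 yields eigenvalues ≈ -2, 4. (A is shown rounded to 4 decimals, so these recover the underlying integer eigenvalues to within that precision.)
Verification: the trace of A = 2 equals the sum of eigenvalues 2, and det(A) ≈ -8.0002 matches the eigenvalue product -8.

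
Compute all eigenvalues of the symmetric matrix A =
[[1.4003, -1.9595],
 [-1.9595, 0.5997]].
sigma(A) ≈ {-1, 3}

A is real symmetric, so its spectrum consists of real eigenvalues. Expanding the characteristic polynomial of the displayed matrix gives
  det(λ I - A) = p(λ) = λ^2 + (-2)λ + (-3).
Solving p(λ) = 0 yields eigenvalues ≈ -1, 3. (A is shown rounded to 4 decimals, so these recover the underlying integer eigenvalues to within that precision.)
Verification: the trace of A = 2 equals the sum of eigenvalues 2, and det(A) ≈ -2.9999 matches the eigenvalue product -3.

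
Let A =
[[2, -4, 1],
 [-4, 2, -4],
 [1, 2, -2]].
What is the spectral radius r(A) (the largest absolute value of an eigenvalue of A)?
r(A) ≈ 5.6982

The eigenvalues of A are the roots of its characteristic polynomial. With M = A (coefficients from the trace, the sum of principal 2x2 minors, and det A):
  p(λ) = det(λ I - M) = λ^3 - 2λ^2 - 13λ - 46.
No integer candidate from the rational root theorem (±divisors of 46) is a root, so the roots are irrational. The cubic discriminant is Δ = -70668 < 0, so there is one real root and a complex-conjugate pair. p(5) = -36 and p(6) = 20 have opposite signs, so a root lies in (5, 6); Newton's method refines it to λ ≈ 5.6982. Dividing out (λ - (5.6982)) leaves approximately λ^2 + 3.6982λ + 8.0728. For λ^2 + 3.6982λ + 8.0728 the discriminant is -18.6146. It is negative, so the remaining roots are the complex-conjugate pair λ ≈ -1.8491 ± 2.1572i. Their product equals the constant term, so |λ|^2 ≈ 8.0728 and |λ| ≈ 2.8413.
Thus the eigenvalues (to 4 decimals) are 5.6982 (modulus 5.6982); -1.8491 ± 2.1572i (modulus 2.8413). The spectral radius is the largest modulus: r(A) ≈ 5.6982. (Cross-check: r(A) ≤ ||A||_2 ≈ 7.2596; equality holds whenever A is normal, though it can also hold for some non-normal A.)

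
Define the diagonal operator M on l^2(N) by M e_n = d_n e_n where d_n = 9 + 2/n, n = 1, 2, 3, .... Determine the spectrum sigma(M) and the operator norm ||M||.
sigma(M) = {9 + 2/n : n ≥ 1} ∪ {9}; ||M|| = 11

A bounded diagonal operator on l^2 with diagonal entries d_n has spectrum equal to the closure of {d_n : n ≥ 1}: every d_n is an eigenvalue (with eigenvector e_n), so {d_n} ⊂ sigma(M); the spectrum is closed, so its closure is too; and for lambda not in the closure, (M - lambda I) has bounded inverse (the diagonal entries 1/(d_n - lambda) are bounded). For our sequence d_n = 9 + 2/n, n = 1, 2, 3, ...:
  - {d_n} = {9 + 2/n : n ≥ 1}; the only limit point is 9
  - closure = {9 + 2/n : n ≥ 1} ∪ {9}
For the norm: a diagonal operator has ||M|| = sup_n |d_n|. Here d_n = 9 + 2/n is positive and decreasing, so sup_n |d_n| = d_1 = 9 + 2 = 11. So ||M|| = 11.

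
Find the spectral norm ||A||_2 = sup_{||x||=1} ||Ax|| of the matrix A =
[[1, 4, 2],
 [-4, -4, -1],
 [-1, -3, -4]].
||A||_2 ≈ 8.3076 (= sqrt(largest eigenvalue of A^T A))

||A||_2 = sigma_max(A) = sqrt(lambda_max(A^T A)). Form the symmetric matrix M = A^T A =
[[18, 23, 10],
 [23, 41, 24],
 [10, 24, 21]].
Its characteristic polynomial (trace, sum of principal 2x2 minors, determinant of M give the coefficients) is
  p(λ) = det(λ I - M) = λ^3 - 80λ^2 + 772λ - 961.
No integer candidate from the rational root theorem (±divisors of 961) is a root, so the roots are irrational. The cubic discriminant is Δ = 1049160421 > 0, so there are three distinct real roots. p(1) = -268 and p(2) = 271 have opposite signs, so a root lies in (1, 2); Newton's method refines it to λ ≈ 1.4624. p(9) = 236 and p(10) = -241 have opposite signs, so a root lies in (9, 10); Newton's method refines it to λ ≈ 9.5217. p(69) = -64 and p(70) = 4079 have opposite signs, so a root lies in (69, 70); Newton's method refines it to λ ≈ 69.0159. Check (Vieta): the three roots sum to 80, matching tr M = 80.
So the eigenvalues of A^T A are ≈ 1.4624, 9.5217, 69.0159 (all ≥ 0, as they must be for A^T A). The largest is λ_max ≈ 69.0159, hence ||A||_2 = sqrt(λ_max) ≈ 8.3076.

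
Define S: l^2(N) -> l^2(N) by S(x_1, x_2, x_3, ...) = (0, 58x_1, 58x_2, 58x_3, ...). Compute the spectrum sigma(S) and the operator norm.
sigma(S) = closed disk {z in C : |z| ≤ 58}; ||S|| = 58

Note S = 58·U where U is the unit right shift (U x)_k = x_{k-1} (with x_0 := 0); so ||S|| = 58||U|| and sigma(S) = 58·sigma(U). ||S x||^2 = sum_{k≥1} |58x_k|^2 = 3364||x||^2, so ||S|| = 58 and sigma(S) ⊂ {|z| ≤ 58}. For any |lambda| < 58, the equation (S - lambda I) x = 0 forces x_1 = 0, then 58x_k = lambda x_{k+1} ⇒ x = 0, so S has no eigenvalues. But (S - lambda I) is not surjective for |lambda| < 58: solving (S - lambda I) x = e_1 would require x_n proportional to (lambda/58)^(-n), which is not in l^2. So every |lambda| < 58 lies in the residual spectrum. The boundary |lambda| = 58 is in the approximate point spectrum (the spectrum is closed). Hence sigma(S) is the closed disk of radius 58.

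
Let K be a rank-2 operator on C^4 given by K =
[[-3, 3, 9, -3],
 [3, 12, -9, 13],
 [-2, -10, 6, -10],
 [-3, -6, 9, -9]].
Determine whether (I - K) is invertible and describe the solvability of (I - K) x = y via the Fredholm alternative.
(I - K) is invertible (det(I - K) = -44 ≠ 0), so for every y in C^4 the equation (I - K) x = y has a unique solution.

K has rank 2 and factors as K = U V^T = u1 v1^T + u2 v2^T with u1 = (3, 2, -2, 0), v1 = (0, 3, 0, 2), u2 = (3, -3, 2, 3), v2 = (-1, -2, 3, -3) (multiplying out reproduces the displayed K). The nonzero eigenvalues of U V^T coincide with those of the 2 x 2 matrix G = V^T U = [[v1·u1, v1·u2], [v2·u1, v2·u2]] = [[6, -3], [-13, 0]], and by the Sylvester determinant identity det(I_4 - U V^T) = det(I_2 - V^T U) = det([[-5, 3], [13, 1]]) = (-5)(1) - (3)(13) = -44. (Direct check: I - K =
[[4, -3, -9, 3],
 [-3, -11, 9, -13],
 [2, 10, -5, 10],
 [3, 6, -9, 10]]
has determinant -44.) The finite-dimensional Fredholm alternative says: either (I - K) is invertible, or ker(I - K) ≠ {0} and then range(I - K) = ker((I - K)^*)^⊥, with dim ker(I - K) = dim ker((I - K)^*). Since det(I - K) ≠ 0, 1 is not an eigenvalue of K and ker(I - K) = {0}, so we are in the first case: for every y there is a unique x = (I - K)^(-1) y. (Explicitly, by the Woodbury identity, (I - U V^T)^(-1) = I + U (I_2 - G)^(-1) V^T.)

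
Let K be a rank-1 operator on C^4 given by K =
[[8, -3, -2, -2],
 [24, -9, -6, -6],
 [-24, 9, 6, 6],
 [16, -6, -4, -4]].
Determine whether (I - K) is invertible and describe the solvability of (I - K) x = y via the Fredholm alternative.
(I - K) is singular (det(I - K) = 0, i.e. 1 ∈ sigma(K)). (I - K) x = y is solvable iff y ⊥ ker((I - K)^*) = span{(8, -3, -2, -2)}, i.e. iff 8y_1 - 3y_2 - 2y_3 - 2y_4 = 0. When solvable, the solutions are x = y + c·(1, 3, -3, 2), c arbitrary (ker(I - K) = span{(1, 3, -3, 2)}, dimension 1).

K has rank 1, so it is an outer product K = u v^T: every row of K is a multiple of one row vector. Reading off the entries, u = (1, 3, -3, 2) and v = (8, -3, -2, -2) (row i of K equals u_i·v^T). A rank-one matrix u v^T satisfies K u = u (v·u) and kills the (3)-dimensional subspace v^⊥, so its characteristic polynomial is lambda^3 (lambda - v·u) with v·u = tr K = 1. Hence the eigenvalues of I - K are 1 (multiplicity 3) and 1 - (1) = 0, so det(I - K) = 0. (Direct check: I - K =
[[-7, 3, 2, 2],
 [-24, 10, 6, 6],
 [24, -9, -5, -6],
 [-16, 6, 4, 5]]
has determinant 0.) So 1 is an eigenvalue of K and (I - K) is not invertible. The finite-dimensional Fredholm alternative says: either (I - K) is invertible, or ker(I - K) ≠ {0} and then range(I - K) = ker((I - K)^*)^⊥, with dim ker(I - K) = dim ker((I - K)^*). We are in the second case, so we need both kernels. Kernel of I - K: (I - K) u = u - u (v·u) = u - u = 0, so ker(I - K) = span{u} = span{(1, 3, -3, 2)} (it is exactly 1-dimensional because rank(I - K) = 3). Kernel of the adjoint: K is real, so (I - K)^* = I - K^T = I - v u^T, and (I - v u^T) v = v - v (u·v) = 0; hence ker((I - K)^*) = span{v} = span{(8, -3, -2, -2)}. Therefore (I - K) x = y is solvable iff <y, v> = 0, i.e. iff 8y_1 - 3y_2 - 2y_3 - 2y_4 = 0. When this holds, K y = u (v·y) = 0, so (I - K) y = y and x = y is a particular solution; the full solution set is the line x = y + c·u = y + c·(1, 3, -3, 2), c ∈ C.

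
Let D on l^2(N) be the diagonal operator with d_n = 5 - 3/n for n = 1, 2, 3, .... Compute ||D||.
||D|| = 5

For a diagonal operator on l^2 with entries d_n, ||D|| = sup_n |d_n|. Here d_1 = 2, d_2 = 7/2, ..., and d_n = 5 - 3/n increases monotonically toward 5. All terms lie in [2, 5), so |d_n| = d_n and the supremum is the limit 5, which is not attained by any individual d_n. Hence ||D|| = 5.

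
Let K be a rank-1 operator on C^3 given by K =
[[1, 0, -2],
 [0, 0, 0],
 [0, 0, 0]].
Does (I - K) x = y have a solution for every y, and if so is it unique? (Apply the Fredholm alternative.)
(I - K) is singular (det(I - K) = 0, i.e. 1 ∈ sigma(K)). (I - K) x = y is solvable iff y ⊥ ker((I - K)^*) = span{(1, 0, -2)}, i.e. iff y_1 - 2y_3 = 0. When solvable, the solutions are x = y + c·(1, 0, 0), c arbitrary (ker(I - K) = span{(1, 0, 0)}, dimension 1).

K has rank 1, so it is an outer product K = u v^T: every row of K is a multiple of one row vector. Reading off the entries, u = (1, 0, 0) and v = (1, 0, -2) (row i of K equals u_i·v^T). A rank-one matrix u v^T satisfies K u = u (v·u) and kills the (2)-dimensional subspace v^⊥, so its characteristic polynomial is lambda^2 (lambda - v·u) with v·u = tr K = 1. Hence the eigenvalues of I - K are 1 (multiplicity 2) and 1 - (1) = 0, so det(I - K) = 0. (Direct check: I - K =
[[0, 0, 2],
 [0, 1, 0],
 [0, 0, 1]]
has determinant 0.) So 1 is an eigenvalue of K and (I - K) is not invertible. The finite-dimensional Fredholm alternative says: either (I - K) is invertible, or ker(I - K) ≠ {0} and then range(I - K) = ker((I - K)^*)^⊥, with dim ker(I - K) = dim ker((I - K)^*). We are in the second case, so we need both kernels. Kernel of I - K: (I - K) u = u - u (v·u) = u - u = 0, so ker(I - K) = span{u} = span{(1, 0, 0)} (it is exactly 1-dimensional because rank(I - K) = 2). Kernel of the adjoint: K is real, so (I - K)^* = I - K^T = I - v u^T, and (I - v u^T) v = v - v (u·v) = 0; hence ker((I - K)^*) = span{v} = span{(1, 0, -2)}. Therefore (I - K) x = y is solvable iff <y, v> = 0, i.e. iff y_1 - 2y_3 = 0. When this holds, K y = u (v·y) = 0, so (I - K) y = y and x = y is a particular solution; the full solution set is the line x = y + c·u = y + c·(1, 0, 0), c ∈ C.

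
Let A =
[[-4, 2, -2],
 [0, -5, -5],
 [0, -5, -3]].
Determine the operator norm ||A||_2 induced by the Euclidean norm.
||A||_2 ≈ 9.105 (= sqrt(largest eigenvalue of A^T A))

||A||_2 = sigma_max(A) = sqrt(lambda_max(A^T A)). Form the symmetric matrix M = A^T A =
[[16, -8, 8],
 [-8, 54, 36],
 [8, 36, 38]].
Its characteristic polynomial (trace, sum of principal 2x2 minors, determinant of M give the coefficients) is
  p(λ) = det(λ I - M) = λ^3 - 108λ^2 + 2100λ - 1600.
No integer candidate from the rational root theorem (±divisors of 1600) is a root, so the roots are irrational. The cubic discriminant is Δ = 12794803200 > 0, so there are three distinct real roots. p(0) = -1600 and p(1) = 393 have opposite signs, so a root lies in (0, 1); Newton's method refines it to λ ≈ 0.7941. p(24) = 416 and p(25) = -975 have opposite signs, so a root lies in (24, 25); Newton's method refines it to λ ≈ 24.3043. p(82) = -4224 and p(83) = 475 have opposite signs, so a root lies in (82, 83); Newton's method refines it to λ ≈ 82.9016. Check (Vieta): the three roots sum to 108, matching tr M = 108.
So the eigenvalues of A^T A are ≈ 0.7941, 24.3043, 82.9016 (all ≥ 0, as they must be for A^T A). The largest is λ_max ≈ 82.9016, hence ||A||_2 = sqrt(λ_max) ≈ 9.105.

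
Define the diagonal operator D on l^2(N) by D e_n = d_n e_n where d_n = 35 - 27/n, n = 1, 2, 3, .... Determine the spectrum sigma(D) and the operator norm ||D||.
sigma(D) = {35 - 27/n : n ≥ 1} ∪ {35}; ||D|| = 35

A bounded diagonal operator on l^2 with diagonal entries d_n has spectrum equal to the closure of {d_n : n ≥ 1}: every d_n is an eigenvalue (with eigenvector e_n), so {d_n} ⊂ sigma(D); the spectrum is closed, so its closure is too; and for lambda not in the closure, (D - lambda I) has bounded inverse (the diagonal entries 1/(d_n - lambda) are bounded). For our sequence d_n = 35 - 27/n, n = 1, 2, 3, ...:
  - {d_n} = {35 - 27/n : n ≥ 1}; the only limit point is 35
  - closure = {35 - 27/n : n ≥ 1} ∪ {35}
For the norm: a diagonal operator has ||D|| = sup_n |d_n|. Here d_n = 35 - 27/n increases monotonically from d_1 = 8 toward 35, with all terms in [8, 35); so sup_n |d_n| = 35 (the supremum is the limit, not attained). So ||D|| = 35.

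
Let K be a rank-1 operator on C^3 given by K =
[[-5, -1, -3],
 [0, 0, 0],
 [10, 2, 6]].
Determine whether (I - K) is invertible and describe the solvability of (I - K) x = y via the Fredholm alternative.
(I - K) is singular (det(I - K) = 0, i.e. 1 ∈ sigma(K)). (I - K) x = y is solvable iff y ⊥ ker((I - K)^*) = span{(-5, -1, -3)}, i.e. iff -5y_1 - y_2 - 3y_3 = 0. When solvable, the solutions are x = y + c·(1, 0, -2), c arbitrary (ker(I - K) = span{(1, 0, -2)}, dimension 1).

K has rank 1, so it is an outer product K = u v^T: every row of K is a multiple of one row vector. Reading off the entries, u = (1, 0, -2) and v = (-5, -1, -3) (row i of K equals u_i·v^T). A rank-one matrix u v^T satisfies K u = u (v·u) and kills the (2)-dimensional subspace v^⊥, so its characteristic polynomial is lambda^2 (lambda - v·u) with v·u = tr K = 1. Hence the eigenvalues of I - K are 1 (multiplicity 2) and 1 - (1) = 0, so det(I - K) = 0. (Direct check: I - K =
[[6, 1, 3],
 [0, 1, 0],
 [-10, -2, -5]]
has determinant 0.) So 1 is an eigenvalue of K and (I - K) is not invertible. The finite-dimensional Fredholm alternative says: either (I - K) is invertible, or ker(I - K) ≠ {0} and then range(I - K) = ker((I - K)^*)^⊥, with dim ker(I - K) = dim ker((I - K)^*). We are in the second case, so we need both kernels. Kernel of I - K: (I - K) u = u - u (v·u) = u - u = 0, so ker(I - K) = span{u} = span{(1, 0, -2)} (it is exactly 1-dimensional because rank(I - K) = 2). Kernel of the adjoint: K is real, so (I - K)^* = I - K^T = I - v u^T, and (I - v u^T) v = v - v (u·v) = 0; hence ker((I - K)^*) = span{v} = span{(-5, -1, -3)}. Therefore (I - K) x = y is solvable iff <y, v> = 0, i.e. iff -5y_1 - y_2 - 3y_3 = 0. When this holds, K y = u (v·y) = 0, so (I - K) y = y and x = y is a particular solution; the full solution set is the line x = y + c·u = y + c·(1, 0, -2), c ∈ C.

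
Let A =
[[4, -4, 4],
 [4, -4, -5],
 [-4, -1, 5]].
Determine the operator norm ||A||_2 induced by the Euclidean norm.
||A||_2 ≈ 9.3665 (= sqrt(largest eigenvalue of A^T A))

||A||_2 = sigma_max(A) = sqrt(lambda_max(A^T A)). Form the symmetric matrix M = A^T A =
[[48, -28, -24],
 [-28, 33, -1],
 [-24, -1, 66]].
Its characteristic polynomial (trace, sum of principal 2x2 minors, determinant of M give the coefficients) is
  p(λ) = det(λ I - M) = λ^3 - 147λ^2 + 5569λ - 32400.
No integer candidate from the rational root theorem (±divisors of 32400) is a root, so the roots are irrational. The cubic discriminant is Δ = 16725518213 > 0, so there are three distinct real roots. p(7) = -277 and p(8) = 3256 have opposite signs, so a root lies in (7, 8); Newton's method refines it to λ ≈ 7.0759. p(52) = 308 and p(53) = -1289 have opposite signs, so a root lies in (52, 53); Newton's method refines it to λ ≈ 52.1919. p(87) = -2037 and p(88) = 776 have opposite signs, so a root lies in (87, 88); Newton's method refines it to λ ≈ 87.7322. Check (Vieta): the three roots sum to 147, matching tr M = 147.
So the eigenvalues of A^T A are ≈ 7.0759, 52.1919, 87.7322 (all ≥ 0, as they must be for A^T A). The largest is λ_max ≈ 87.7322, hence ||A||_2 = sqrt(λ_max) ≈ 9.3665.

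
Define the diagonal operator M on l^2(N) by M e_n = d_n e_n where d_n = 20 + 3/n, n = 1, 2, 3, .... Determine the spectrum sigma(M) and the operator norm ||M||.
sigma(M) = {20 + 3/n : n ≥ 1} ∪ {20}; ||M|| = 23

A bounded diagonal operator on l^2 with diagonal entries d_n has spectrum equal to the closure of {d_n : n ≥ 1}: every d_n is an eigenvalue (with eigenvector e_n), so {d_n} ⊂ sigma(M); the spectrum is closed, so its closure is too; and for lambda not in the closure, (M - lambda I) has bounded inverse (the diagonal entries 1/(d_n - lambda) are bounded). For our sequence d_n = 20 + 3/n, n = 1, 2, 3, ...:
  - {d_n} = {20 + 3/n : n ≥ 1}; the only limit point is 20
  - closure = {20 + 3/n : n ≥ 1} ∪ {20}
For the norm: a diagonal operator has ||M|| = sup_n |d_n|. Here d_n = 20 + 3/n is positive and decreasing, so sup_n |d_n| = d_1 = 20 + 3 = 23. So ||M|| = 23.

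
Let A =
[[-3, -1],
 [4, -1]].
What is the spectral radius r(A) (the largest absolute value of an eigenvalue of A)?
r(A) = sqrt(7) ≈ 2.6458

The eigenvalues of A are the roots of its characteristic polynomial. With M = A (coefficients from the trace and determinant):
  p(λ) = det(λ I - M) = λ^2 + 4λ + 7.
For λ^2 + 4λ + 7 the discriminant is -12. It is negative, so the roots are the complex-conjugate pair λ = -2 ± (sqrt(12)/2) i ≈ -2 ± 1.7321i. For a conjugate pair the product of the roots equals the constant term, so |λ|^2 = 7 and |λ| = sqrt(7) ≈ 2.6458.
Thus the eigenvalues (to 4 decimals) are -2 ± 1.7321i (modulus 2.6458). The spectral radius is the largest modulus: r(A) = sqrt(7) ≈ 2.6458. (Cross-check: r(A) ≤ ||A||_2 ≈ 5.0043; equality holds whenever A is normal, though it can also hold for some non-normal A.)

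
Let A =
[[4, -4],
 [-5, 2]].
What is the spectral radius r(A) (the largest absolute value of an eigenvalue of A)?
r(A) = (6 + sqrt(84))/2 ≈ 7.5826

The eigenvalues of A are the roots of its characteristic polynomial. With M = A (coefficients from the trace and determinant):
  p(λ) = det(λ I - M) = λ^2 - 6λ - 12.
For λ^2 - 6λ - 12 the discriminant is 84. It is nonnegative but not a perfect square, so the roots are real and irrational: λ = (6 ± sqrt(84))/2 ≈ 7.5826, -1.5826.
Thus the eigenvalues (to 4 decimals) are 7.5826 (modulus 7.5826); -1.5826 (modulus 1.5826). The spectral radius is the largest modulus: r(A) = (6 + sqrt(84))/2 ≈ 7.5826. (Cross-check: r(A) ≤ ||A||_2 ≈ 7.6512; equality holds whenever A is normal, though it can also hold for some non-normal A.)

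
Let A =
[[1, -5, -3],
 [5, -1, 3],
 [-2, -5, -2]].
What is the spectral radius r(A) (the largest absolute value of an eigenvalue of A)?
r(A) ≈ 6.3677

The eigenvalues of A are the roots of its characteristic polynomial. With M = A (coefficients from the trace, the sum of principal 2x2 minors, and det A):
  p(λ) = det(λ I - M) = λ^3 + 2λ^2 + 33λ - 78.
No integer candidate from the rational root theorem (±divisors of 78) is a root, so the roots are irrational. The cubic discriminant is Δ = -393828 < 0, so there is one real root and a complex-conjugate pair. p(1) = -42 and p(2) = 4 have opposite signs, so a root lies in (1, 2); Newton's method refines it to λ ≈ 1.9237. Dividing out (λ - (1.9237)) leaves approximately λ^2 + 3.9237λ + 40.5478. For λ^2 + 3.9237λ + 40.5478 the discriminant is -146.796. It is negative, so the remaining roots are the complex-conjugate pair λ ≈ -1.9618 ± 6.058i. Their product equals the constant term, so |λ|^2 ≈ 40.5478 and |λ| ≈ 6.3677.
Thus the eigenvalues (to 4 decimals) are 1.9237 (modulus 1.9237); -1.9618 ± 6.058i (modulus 6.3677). The spectral radius is the largest modulus: r(A) ≈ 6.3677. (Cross-check: r(A) ≤ ||A||_2 ≈ 8.0437; equality holds whenever A is normal, though it can also hold for some non-normal A.)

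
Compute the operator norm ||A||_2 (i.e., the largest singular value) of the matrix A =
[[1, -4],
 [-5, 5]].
||A||_2 = sqrt((67 + sqrt(3589))/2) ≈ 7.9658 (= sqrt(largest eigenvalue of A^T A))

||A||_2 = sigma_max(A) = sqrt(lambda_max(A^T A)). Form the symmetric matrix M = A^T A =
[[26, -29],
 [-29, 41]].
Its characteristic polynomial (trace, determinant of M give the coefficients) is
  p(λ) = det(λ I - M) = λ^2 - 67λ + 225.
For λ^2 - 67λ + 225 the discriminant is 3589. It is nonnegative but not a perfect square, so the roots are real and irrational: λ = (67 ± sqrt(3589))/2 ≈ 63.4541, 3.5459.
So the eigenvalues of A^T A are ≈ 3.5459, 63.4541 (all ≥ 0, as they must be for A^T A). The largest is λ_max = (67 + sqrt(3589))/2 ≈ 63.4541, hence ||A||_2 = sqrt(λ_max) = sqrt((67 + sqrt(3589))/2) ≈ 7.9658.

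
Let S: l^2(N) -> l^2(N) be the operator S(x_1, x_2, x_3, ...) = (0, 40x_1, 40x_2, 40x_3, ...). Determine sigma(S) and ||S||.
sigma(S) = closed disk {z in C : |z| ≤ 40}; ||S|| = 40

Note S = 40·U where U is the unit right shift (U x)_k = x_{k-1} (with x_0 := 0); so ||S|| = 40||U|| and sigma(S) = 40·sigma(U). ||S x||^2 = sum_{k≥1} |40x_k|^2 = 1600||x||^2, so ||S|| = 40 and sigma(S) ⊂ {|z| ≤ 40}. For any |lambda| < 40, the equation (S - lambda I) x = 0 forces x_1 = 0, then 40x_k = lambda x_{k+1} ⇒ x = 0, so S has no eigenvalues. But (S - lambda I) is not surjective for |lambda| < 40: solving (S - lambda I) x = e_1 would require x_n proportional to (lambda/40)^(-n), which is not in l^2. So every |lambda| < 40 lies in the residual spectrum. The boundary |lambda| = 40 is in the approximate point spectrum (the spectrum is closed). Hence sigma(S) is the closed disk of radius 40.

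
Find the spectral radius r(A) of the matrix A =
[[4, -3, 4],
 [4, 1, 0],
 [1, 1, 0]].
r(A) = sqrt(6) ≈ 2.4495

The eigenvalues of A are the roots of its characteristic polynomial. With M = A (coefficients from the trace, the sum of principal 2x2 minors, and det A):
  p(λ) = det(λ I - M) = λ^3 - 5λ^2 + 12λ - 12.
By the rational root theorem any rational root is an integer divisor of 12. Testing λ = 2: p(2) = 8 - 20 + 24 - 12 = 0, so λ = 2 is a root. Dividing out (λ - 2) leaves p(λ) = (λ - 2)(λ^2 - 3λ + 6). For λ^2 - 3λ + 6 the discriminant is -15. It is negative, so the roots are the complex-conjugate pair λ = 3/2 ± (sqrt(15)/2) i ≈ 1.5 ± 1.9365i. For a conjugate pair the product of the roots equals the constant term, so |λ|^2 = 6 and |λ| = sqrt(6) ≈ 2.4495.
Thus the eigenvalues (to 4 decimals) are 1.5 ± 1.9365i (modulus 2.4495); 2 (modulus 2). The spectral radius is the largest modulus: r(A) = sqrt(6) ≈ 2.4495. (Cross-check: r(A) ≤ ||A||_2 ≈ 6.8472; equality holds whenever A is normal, though it can also hold for some non-normal A.)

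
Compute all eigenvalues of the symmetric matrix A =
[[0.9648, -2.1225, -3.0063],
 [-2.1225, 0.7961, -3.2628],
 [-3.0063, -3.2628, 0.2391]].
sigma(A) ≈ {-5, 3, 4}

A is real symmetric, so its spectrum consists of real eigenvalues. Expanding the characteristic polynomial of the displayed matrix gives
  det(λ I - A) = p(λ) = λ^3 + (-2)λ^2 + (-23)λ + (59.9987).
Solving p(λ) = 0 yields eigenvalues ≈ -5, 3, 4. (A is shown rounded to 4 decimals, so these recover the underlying integer eigenvalues to within that precision.)
Verification: the trace of A = 2 equals the sum of eigenvalues 2, and det(A) ≈ -59.9987 matches the eigenvalue product -60.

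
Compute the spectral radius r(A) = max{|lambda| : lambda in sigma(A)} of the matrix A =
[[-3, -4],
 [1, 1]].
r(A) = 1

The eigenvalues of A are the roots of its characteristic polynomial. With M = A (coefficients from the trace and determinant):
  p(λ) = det(λ I - M) = λ^2 + 2λ + 1.
For λ^2 + 2λ + 1 the discriminant is 0. It is a perfect square (0^2), so the roots are rational: λ = (-2 ± 0)/2 = -1, -1.
Thus the eigenvalues (to 4 decimals) are -1 (modulus 1). The spectral radius is the largest modulus: r(A) = 1. (Cross-check: r(A) ≤ ||A||_2 ≈ 5.1926; equality holds whenever A is normal, though it can also hold for some non-normal A.)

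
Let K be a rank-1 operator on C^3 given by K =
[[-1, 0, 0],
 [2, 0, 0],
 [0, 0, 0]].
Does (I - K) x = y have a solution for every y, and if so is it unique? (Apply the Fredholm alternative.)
(I - K) is invertible (det(I - K) = 2 ≠ 0), so for every y in C^3 the equation (I - K) x = y has a unique solution.

K has rank 1, so it is an outer product K = u v^T: every row of K is a multiple of one row vector. Reading off the entries, u = (1, -2, 0) and v = (-1, 0, 0) (row i of K equals u_i·v^T). A rank-one matrix u v^T satisfies K u = u (v·u) and kills the (2)-dimensional subspace v^⊥, so its characteristic polynomial is lambda^2 (lambda - v·u) with v·u = tr K = -1. Hence the eigenvalues of I - K are 1 (multiplicity 2) and 1 - (-1) = 2, so det(I - K) = 2. (Direct check: I - K =
[[2, 0, 0],
 [-2, 1, 0],
 [0, 0, 1]]
has determinant 2.) The finite-dimensional Fredholm alternative says: either (I - K) is invertible, or ker(I - K) ≠ {0} and then range(I - K) = ker((I - K)^*)^⊥, with dim ker(I - K) = dim ker((I - K)^*). Since det(I - K) ≠ 0, 1 is not an eigenvalue of K and ker(I - K) = {0}, so we are in the first case: for every y there is a unique x = (I - K)^(-1) y. Explicitly, by the Sherman–Morrison formula, (I - u v^T)^(-1) = I + u v^T/(1 - v·u), i.e. (I - K)^(-1) = I + K/(2).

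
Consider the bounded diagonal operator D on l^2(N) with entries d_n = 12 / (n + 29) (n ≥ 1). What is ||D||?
||D|| = 2/5 (attained at n = 1)

For D diagonal, ||D|| = sup_n |d_n| = sup_n 12/(n + 29). This is positive and strictly decreasing in n, so the supremum is attained at n = 1: d_1 = 12/(1 + 29) = 2/5. Hence ||D|| = 2/5.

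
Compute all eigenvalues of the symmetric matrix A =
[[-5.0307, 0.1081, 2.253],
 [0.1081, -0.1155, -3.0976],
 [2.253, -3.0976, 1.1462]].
sigma(A) ≈ {-6, -2, 4}

A is real symmetric, so its spectrum consists of real eigenvalues. Expanding the characteristic polynomial of the displayed matrix gives
  det(λ I - A) = p(λ) = λ^3 + (4)λ^2 + (-20)λ + (-48).
Solving p(λ) = 0 yields eigenvalues ≈ -6, -2, 4. (A is shown rounded to 4 decimals, so these recover the underlying integer eigenvalues to within that precision.)
Verification: the trace of A = -4 equals the sum of eigenvalues -4, and det(A) ≈ 48.0002 matches the eigenvalue product 48.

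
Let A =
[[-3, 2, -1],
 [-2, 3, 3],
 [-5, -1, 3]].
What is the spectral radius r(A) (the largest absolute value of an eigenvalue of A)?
r(A) ≈ 4.3282

The eigenvalues of A are the roots of its characteristic polynomial. With M = A (coefficients from the trace, the sum of principal 2x2 minors, and det A):
  p(λ) = det(λ I - M) = λ^3 - 3λ^2 - 7λ + 71.
No integer candidate from the rational root theorem (±divisors of 71) is a root, so the roots are irrational. The cubic discriminant is Δ = -99788 < 0, so there is one real root and a complex-conjugate pair. p(-4) = -13 and p(-3) = 38 have opposite signs, so a root lies in (-4, -3); Newton's method refines it to λ ≈ -3.79. Dividing out (λ - (-3.79)) leaves approximately λ^2 - 6.79λ + 18.7337. For λ^2 - 6.79λ + 18.7337 the discriminant is -28.8312. It is negative, so the remaining roots are the complex-conjugate pair λ ≈ 3.395 ± 2.6847i. Their product equals the constant term, so |λ|^2 ≈ 18.7337 and |λ| ≈ 4.3282.
Thus the eigenvalues (to 4 decimals) are -3.79 (modulus 3.79); 3.395 ± 2.6847i (modulus 4.3282). The spectral radius is the largest modulus: r(A) ≈ 4.3282. (Cross-check: r(A) ≤ ||A||_2 ≈ 7.1153; equality holds whenever A is normal, though it can also hold for some non-normal A.)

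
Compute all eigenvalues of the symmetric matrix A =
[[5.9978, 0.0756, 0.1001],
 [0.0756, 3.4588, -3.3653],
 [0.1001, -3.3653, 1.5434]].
sigma(A) ≈ {-1, 6} (6 with multiplicity 2)

A is real symmetric, so its spectrum consists of real eigenvalues. Expanding the characteristic polynomial of the displayed matrix gives
  det(λ I - A) = p(λ) = λ^3 + (-11)λ^2 + (24)λ + (36.0028).
Solving p(λ) = 0 yields eigenvalues ≈ -1, 6, 6. (A is shown rounded to 4 decimals, so these recover the underlying integer eigenvalues to within that precision.)
Verification: the trace of A = 11 equals the sum of eigenvalues 11, and det(A) ≈ -36.0028 matches the eigenvalue product -36.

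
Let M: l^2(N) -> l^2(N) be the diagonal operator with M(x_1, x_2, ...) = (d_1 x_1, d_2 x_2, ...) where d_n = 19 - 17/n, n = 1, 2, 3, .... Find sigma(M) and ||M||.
sigma(M) = {19 - 17/n : n ≥ 1} ∪ {19}; ||M|| = 19

A bounded diagonal operator on l^2 with diagonal entries d_n has spectrum equal to the closure of {d_n : n ≥ 1}: every d_n is an eigenvalue (with eigenvector e_n), so {d_n} ⊂ sigma(M); the spectrum is closed, so its closure is too; and for lambda not in the closure, (M - lambda I) has bounded inverse (the diagonal entries 1/(d_n - lambda) are bounded). For our sequence d_n = 19 - 17/n, n = 1, 2, 3, ...:
  - {d_n} = {19 - 17/n : n ≥ 1}; the only limit point is 19
  - closure = {19 - 17/n : n ≥ 1} ∪ {19}
For the norm: a diagonal operator has ||M|| = sup_n |d_n|. Here d_n = 19 - 17/n increases monotonically from d_1 = 2 toward 19, with all terms in [2, 19); so sup_n |d_n| = 19 (the supremum is the limit, not attained). So ||M|| = 19.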